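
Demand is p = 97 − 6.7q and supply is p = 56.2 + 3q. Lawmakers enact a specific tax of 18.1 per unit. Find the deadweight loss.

16.89

Competitive equilibrium: 97 − 6.7q = 56.2 + 3q → q* = 4.2062, p* = 68.8186.
With the tax, the buyer price exceeds the seller price by 18.1: (97 − 6.7q) − (56.2 + 3q) = 18.1 → q' = 2.3402.
Δq = 4.2062 − 2.3402 = 1.866; the wedge equals the tax, 18.1.
DWL = ½ × 1.866 × 18.1 = 16.89.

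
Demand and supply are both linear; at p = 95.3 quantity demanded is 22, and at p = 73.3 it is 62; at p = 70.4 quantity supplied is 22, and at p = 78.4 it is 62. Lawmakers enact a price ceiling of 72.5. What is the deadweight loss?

193.23

Demand slope = (73.3 − 95.3)/(62 − 22) = −0.55, so p = 107.4 − 0.55q.
Supply slope = (78.4 − 70.4)/(62 − 22) = 0.2, so p = 66 + 0.2q.
Competitive equilibrium: 107.4 − 0.55q = 66 + 0.2q → q* = 55.2, p* = 77.04.
At the ceiling p = 72.5, quantity supplied = (72.5 − 66)/0.2 = 32.5.
Willingness to pay at q' = 32.5: 107.4 − 0.55·32.5 = 89.525.
Δq = 55.2 − 32.5 = 22.7; wedge = 89.525 − 72.5 = 17.025.
The triangle = ½ × 22.7 × 17.025 = 193.23.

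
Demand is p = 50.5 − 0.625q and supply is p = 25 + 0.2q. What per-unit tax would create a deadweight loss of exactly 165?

16.5

Competitive equilibrium: 50.5 − 0.625q = 25 + 0.2q → q* = 30.9091, p* = 31.1818.
A tax t gives Δq = t/0.825 and wedge t, so DWL = t²/1.65.
t²/1.65 = 165 → t² = 272.25 → t = 16.5.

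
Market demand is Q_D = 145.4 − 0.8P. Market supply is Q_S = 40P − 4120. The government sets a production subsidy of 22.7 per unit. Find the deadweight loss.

202.07

In inverse form: demand P = 181.75 − 1.25Q, supply P = 103 + 0.025Q.
Competitive equilibrium: 181.75 − 1.25Q = 103 + 0.025Q → Q* = 61.7647, P* = 104.5441.
The subsidy lowers effective supply by 22.7: P = 80.3 + 0.025Q.
New quantity: 181.75 − 1.25Q = 80.3 + 0.025Q → Q' = 79.5686.
Overproduction ΔQ = 79.5686 − 61.7647 = 17.8039; wedge = subsidy = 22.7.
DWL = ½ × 17.8039 × 22.7 = 202.07.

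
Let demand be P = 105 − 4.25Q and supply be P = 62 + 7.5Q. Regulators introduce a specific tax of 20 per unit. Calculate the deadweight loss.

17.02

Competitive equilibrium: 105 − 4.25Q = 62 + 7.5Q → Q* = 3.6596, P* = 89.4468.
With the tax, the buyer price exceeds the seller price by 20: (105 − 4.25Q) − (62 + 7.5Q) = 20 → Q' = 1.9574.
ΔQ = 3.6596 − 1.9574 = 1.7022; the wedge equals the tax, 20.
Welfare loss = ½ × 1.7022 × 20 = 17.02.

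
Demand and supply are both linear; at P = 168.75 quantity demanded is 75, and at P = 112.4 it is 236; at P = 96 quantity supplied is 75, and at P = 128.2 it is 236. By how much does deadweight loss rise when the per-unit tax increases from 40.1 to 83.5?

4876.58

Demand slope = (112.4 − 168.75)/(236 − 75) = −0.35, so P = 195 − 0.35Q.
Supply slope = (128.2 − 96)/(236 − 75) = 0.2, so P = 81 + 0.2Q.
Competitive equilibrium: 195 − 0.35Q = 81 + 0.2Q → Q* = 207.2727, P* = 122.4545.
For a per-unit tax t: ΔQ = t/0.55, so DWL = ½·t·(t/0.55) = t²/1.1.
At t = 40.1: DWL = 1461.827. At t = 83.5: DWL = 6338.409.
Increase = 6338.409 − 1461.827 = 4876.58.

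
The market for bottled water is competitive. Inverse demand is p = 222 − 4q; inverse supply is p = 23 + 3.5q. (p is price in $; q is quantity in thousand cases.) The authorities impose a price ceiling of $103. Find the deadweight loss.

Competitive equilibrium: 222 − 4q = 23 + 3.5q → q* = 26.5333, p* = 115.8667.
At the ceiling p = 103, quantity supplied = (103 − 23)/3.5 = 22.8571.
Willingness to pay at q' = 22.8571: 222 − 4·22.8571 = 130.5716.
Δq = 26.5333 − 22.8571 = 3.6762; wedge = 130.5716 − 103 = 27.5716.
Deadweight loss = ½ × 3.6762 × 27.5716 = $50.68 thousand.

$50.68 thousand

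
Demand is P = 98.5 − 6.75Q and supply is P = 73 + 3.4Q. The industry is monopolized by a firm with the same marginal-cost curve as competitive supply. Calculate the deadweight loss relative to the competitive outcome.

Competitive equilibrium: 98.5 − 6.75Q = 73 + 3.4Q → Q* = 2.5123, P* = 81.5419.
Marginal revenue: MR = 98.5 − 13.5Q. Set MR = MC: 98.5 − 13.5Q = 73 + 3.4Q → Q_m = 1.5089.
Price P_m = 98.5 − 6.75·1.5089 = 88.3149; MC(Q_m) = 73 + 3.4·1.5089 = 78.1303.
Competitive Q* = 2.5123, so ΔQ = 1.0034; wedge = 88.3149 − 78.1303 = 10.1846.
Welfare loss = ½ × 1.0034 × 10.1846 = 5.11.

5.11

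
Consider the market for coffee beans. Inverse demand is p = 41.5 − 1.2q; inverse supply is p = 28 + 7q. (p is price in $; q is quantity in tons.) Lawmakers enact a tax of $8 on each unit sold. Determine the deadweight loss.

$3.90

Competitive equilibrium: 41.5 − 1.2q = 28 + 7q → q* = 1.6463, p* = 39.5244.
With the tax, the buyer price exceeds the seller price by 8: (41.5 − 1.2q) − (28 + 7q) = 8 → q' = 0.6707.
Δq = 1.6463 − 0.6707 = 0.9756; the wedge equals the tax, 8.
Welfare loss = ½ × 0.9756 × 8 = $3.90.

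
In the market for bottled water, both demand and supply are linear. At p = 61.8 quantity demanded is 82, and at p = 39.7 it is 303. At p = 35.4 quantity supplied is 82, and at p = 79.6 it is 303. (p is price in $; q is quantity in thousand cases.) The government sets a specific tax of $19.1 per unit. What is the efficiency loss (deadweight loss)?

$608.02 thousand

Demand slope = (39.7 − 61.8)/(303 − 82) = −0.1, so p = 70 − 0.1q.
Supply slope = (79.6 − 35.4)/(303 − 82) = 0.2, so p = 19 + 0.2q.
Competitive equilibrium: 70 − 0.1q = 19 + 0.2q → q* = 170, p* = 53.
With the tax, the buyer price exceeds the seller price by 19.1: (70 − 0.1q) − (19 + 0.2q) = 19.1 → q' = 106.3333.
Δq = 170 − 106.3333 = 63.6667; the wedge equals the tax, 19.1.
Welfare loss = ½ × 63.6667 × 19.1 = $608.02 thousand.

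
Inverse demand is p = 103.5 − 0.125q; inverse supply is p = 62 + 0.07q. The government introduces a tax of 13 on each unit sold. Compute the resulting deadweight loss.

433.33

Competitive equilibrium: 103.5 − 0.125q = 62 + 0.07q → q* = 212.8205, p* = 76.8974.
With the tax, the buyer price exceeds the seller price by 13: (103.5 − 0.125q) − (62 + 0.07q) = 13 → q' = 146.1538.
Δq = 212.8205 − 146.1538 = 66.6667; the wedge equals the tax, 13.
The triangle = ½ × 66.6667 × 13 = 433.33.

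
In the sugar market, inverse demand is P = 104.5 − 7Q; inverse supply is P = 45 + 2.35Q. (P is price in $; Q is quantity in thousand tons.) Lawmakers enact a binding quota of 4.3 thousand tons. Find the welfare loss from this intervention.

$19.91 thousand

Competitive equilibrium: 104.5 − 7Q = 45 + 2.35Q → Q* = 6.3636, P* = 59.9545.
At Q = 4.3: demand price = 104.5 − 7·4.3 = 74.4; supply price = 45 + 2.35·4.3 = 55.105.
ΔQ = 6.3636 − 4.3 = 2.0636; wedge = 74.4 − 55.105 = 19.295.
The triangle = ½ × 2.0636 × 19.295 = $19.91 thousand.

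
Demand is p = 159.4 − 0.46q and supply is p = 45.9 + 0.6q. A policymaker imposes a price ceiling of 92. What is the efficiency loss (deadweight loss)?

Competitive equilibrium: 159.4 − 0.46q = 45.9 + 0.6q → q* = 107.0755, p* = 110.1453.
At the ceiling p = 92, quantity supplied = (92 − 45.9)/0.6 = 76.8333.
Willingness to pay at q' = 76.8333: 159.4 − 0.46·76.8333 = 124.0567.
Δq = 107.0755 − 76.8333 = 30.2422; wedge = 124.0567 − 92 = 32.0567.
DWL = ½ × 30.2422 × 32.0567 = 484.73.

484.73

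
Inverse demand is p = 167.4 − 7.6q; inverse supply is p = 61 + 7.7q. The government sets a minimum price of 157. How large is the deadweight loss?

238.69

Competitive equilibrium: 167.4 − 7.6q = 61 + 7.7q → q* = 6.9542, p* = 114.5477.
At the floor p = 157, quantity demanded = (167.4 − 157)/7.6 = 1.3684.
Sellers' marginal cost at q' = 1.3684: 61 + 7.7·1.3684 = 71.5367.
Δq = 6.9542 − 1.3684 = 5.5858; wedge = 157 − 71.5367 = 85.4633.
Welfare loss = ½ × 5.5858 × 85.4633 = 238.69.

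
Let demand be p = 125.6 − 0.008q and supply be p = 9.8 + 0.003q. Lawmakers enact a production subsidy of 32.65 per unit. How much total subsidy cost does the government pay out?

Competitive equilibrium: 125.6 − 0.008q = 9.8 + 0.003q → q* = 10527.2727, p* = 41.3818.
The subsidy lowers effective supply by 32.65: p = 0.003q − 22.85.
New quantity: 125.6 − 0.008q = 0.003q − 22.85 → q' = 13495.4545.
Total subsidy cost = 32.65 × 13495.4545 = 440626.59.

440626.59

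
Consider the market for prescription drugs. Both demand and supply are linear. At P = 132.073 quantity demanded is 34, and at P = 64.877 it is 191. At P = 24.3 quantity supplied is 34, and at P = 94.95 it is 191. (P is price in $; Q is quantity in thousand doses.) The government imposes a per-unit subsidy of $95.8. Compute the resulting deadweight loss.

$5226.45 thousand

Demand slope = (64.877 − 132.073)/(191 − 34) = −0.428, so P = 146.625 − 0.428Q.
Supply slope = (94.95 − 24.3)/(191 − 34) = 0.45, so P = 9 + 0.45Q.
Competitive equilibrium: 146.625 − 0.428Q = 9 + 0.45Q → Q* = 156.7483, P* = 79.5367.
The subsidy lowers effective supply by 95.8: P = 0.45Q − 86.8.
New quantity: 146.625 − 0.428Q = 0.45Q − 86.8 → Q' = 265.8599.
Overproduction ΔQ = 265.8599 − 156.7483 = 109.1116; wedge = subsidy = 95.8.
DWL = ½ × 109.1116 × 95.8 = $5226.45 thousand.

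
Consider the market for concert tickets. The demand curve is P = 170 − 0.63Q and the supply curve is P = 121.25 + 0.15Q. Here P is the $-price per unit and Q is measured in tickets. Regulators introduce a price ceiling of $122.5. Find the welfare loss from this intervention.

$1144.27

Competitive equilibrium: 170 − 0.63Q = 121.25 + 0.15Q → Q* = 62.5, P* = 130.625.
At the ceiling P = 122.5, quantity supplied = (122.5 − 121.25)/0.15 = 8.3333.
Willingness to pay at Q' = 8.3333: 170 − 0.63·8.3333 = 164.75.
ΔQ = 62.5 − 8.3333 = 54.1667; wedge = 164.75 − 122.5 = 42.25.
Deadweight loss = ½ × 54.1667 × 42.25 = $1144.27.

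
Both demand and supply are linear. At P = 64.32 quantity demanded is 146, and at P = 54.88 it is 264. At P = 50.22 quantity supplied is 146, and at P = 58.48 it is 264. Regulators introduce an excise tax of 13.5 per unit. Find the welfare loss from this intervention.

Demand slope = (54.88 − 64.32)/(264 − 146) = −0.08, so P = 76 − 0.08Q.
Supply slope = (58.48 − 50.22)/(264 − 146) = 0.07, so P = 40 + 0.07Q.
Competitive equilibrium: 76 − 0.08Q = 40 + 0.07Q → Q* = 240, P* = 56.8.
With the tax, the buyer price exceeds the seller price by 13.5: (76 − 0.08Q) − (40 + 0.07Q) = 13.5 → Q' = 150.
ΔQ = 240 − 150 = 90; the wedge equals the tax, 13.5.
Welfare loss = ½ × 90 × 13.5 = 607.50.

607.50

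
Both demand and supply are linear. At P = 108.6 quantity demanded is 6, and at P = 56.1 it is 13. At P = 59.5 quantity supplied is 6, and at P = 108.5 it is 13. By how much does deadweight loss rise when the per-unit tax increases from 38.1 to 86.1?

Demand slope = (56.1 − 108.6)/(13 − 6) = −7.5, so P = 153.6 − 7.5Q.
Supply slope = (108.5 − 59.5)/(13 − 6) = 7, so P = 17.5 + 7Q.
Competitive equilibrium: 153.6 − 7.5Q = 17.5 + 7Q → Q* = 9.3862, P* = 83.2034.
For a per-unit tax t: ΔQ = t/14.5, so DWL = ½·t·(t/14.5) = t²/29.
At t = 38.1: DWL = 50.056. At t = 86.1: DWL = 255.628.
Increase = 255.628 − 50.056 = 205.57.

205.57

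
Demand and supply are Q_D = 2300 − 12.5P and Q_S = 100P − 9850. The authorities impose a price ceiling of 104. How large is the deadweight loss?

In inverse form: demand P = 184 − 0.08Q, supply P = 98.5 + 0.01Q.
Competitive equilibrium: 184 − 0.08Q = 98.5 + 0.01Q → Q* = 950, P* = 108.
At the ceiling P = 104, quantity supplied = (104 − 98.5)/0.01 = 550.
Willingness to pay at Q' = 550: 184 − 0.08·550 = 140.
ΔQ = 950 − 550 = 400; wedge = 140 − 104 = 36.
DWL = ½ × 400 × 36 = 7200.

7200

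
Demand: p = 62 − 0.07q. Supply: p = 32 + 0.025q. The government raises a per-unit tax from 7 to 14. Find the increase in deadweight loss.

773.68

Competitive equilibrium: 62 − 0.07q = 32 + 0.025q → q* = 315.7895, p* = 39.8947.
For a per-unit tax t: Δq = t/0.095, so DWL = ½·t·(t/0.095) = t²/0.19.
At t = 7: DWL = 257.895. At t = 14: DWL = 1031.579.
Increase = 1031.579 − 257.895 = 773.68.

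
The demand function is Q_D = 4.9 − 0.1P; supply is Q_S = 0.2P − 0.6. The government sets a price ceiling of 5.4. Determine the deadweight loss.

In inverse form: demand P = 49 − 10Q, supply P = 3 + 5Q.
Competitive equilibrium: 49 − 10Q = 3 + 5Q → Q* = 3.0667, P* = 18.3333.
At the ceiling P = 5.4, quantity supplied = (5.4 − 3)/5 = 0.48.
Willingness to pay at Q' = 0.48: 49 − 10·0.48 = 44.2.
ΔQ = 3.0667 − 0.48 = 2.5867; wedge = 44.2 − 5.4 = 38.8.
DWL = ½ × 2.5867 × 38.8 = 50.18.

50.18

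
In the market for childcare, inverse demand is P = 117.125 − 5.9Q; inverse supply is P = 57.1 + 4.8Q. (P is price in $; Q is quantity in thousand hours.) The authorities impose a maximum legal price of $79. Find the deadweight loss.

$5.87 thousand

Competitive equilibrium: 117.125 − 5.9Q = 57.1 + 4.8Q → Q* = 5.6098, P* = 84.0271.
At the ceiling P = 79, quantity supplied = (79 − 57.1)/4.8 = 4.5625.
Willingness to pay at Q' = 4.5625: 117.125 − 5.9·4.5625 = 90.2063.
ΔQ = 5.6098 − 4.5625 = 1.0473; wedge = 90.2063 − 79 = 11.2063.
Welfare loss = ½ × 1.0473 × 11.2063 = $5.87 thousand.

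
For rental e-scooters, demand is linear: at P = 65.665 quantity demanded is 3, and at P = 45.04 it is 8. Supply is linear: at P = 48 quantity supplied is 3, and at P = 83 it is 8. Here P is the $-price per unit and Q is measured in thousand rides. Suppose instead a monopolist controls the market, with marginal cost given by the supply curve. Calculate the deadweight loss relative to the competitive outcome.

$8.57 thousand

Demand slope = (45.04 − 65.665)/(8 − 3) = −4.125, so P = 78.04 − 4.125Q.
Supply slope = (83 − 48)/(8 − 3) = 7, so P = 27 + 7Q.
Competitive equilibrium: 78.04 − 4.125Q = 27 + 7Q → Q* = 4.5879, P* = 59.1151.
Marginal revenue: MR = 78.04 − 8.25Q. Set MR = MC: 78.04 − 8.25Q = 27 + 7Q → Q_m = 3.3469.
Price P_m = 78.04 − 4.125·3.3469 = 64.234; MC(Q_m) = 27 + 7·3.3469 = 50.4283.
Competitive Q* = 4.5879, so ΔQ = 1.241; wedge = 64.234 − 50.4283 = 13.8057.
Welfare loss = ½ × 1.241 × 13.8057 = $8.57 thousand.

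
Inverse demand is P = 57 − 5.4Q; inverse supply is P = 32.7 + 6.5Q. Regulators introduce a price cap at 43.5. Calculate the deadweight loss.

0.86

Competitive equilibrium: 57 − 5.4Q = 32.7 + 6.5Q → Q* = 2.042, P* = 45.9731.
At the ceiling P = 43.5, quantity supplied = (43.5 − 32.7)/6.5 = 1.6615.
Willingness to pay at Q' = 1.6615: 57 − 5.4·1.6615 = 48.0279.
ΔQ = 2.042 − 1.6615 = 0.3805; wedge = 48.0279 − 43.5 = 4.5279.
The triangle = ½ × 0.3805 × 4.5279 = 0.86.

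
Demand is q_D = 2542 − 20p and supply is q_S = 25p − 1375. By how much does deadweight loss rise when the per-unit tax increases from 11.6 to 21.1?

1725.83

In inverse form: demand p = 127.1 − 0.05q, supply p = 55 + 0.04q.
Competitive equilibrium: 127.1 − 0.05q = 55 + 0.04q → q* = 801.1111, p* = 87.0444.
For a per-unit tax t: Δq = t/0.09, so DWL = ½·t·(t/0.09) = t²/0.18.
At t = 11.6: DWL = 747.556. At t = 21.1: DWL = 2473.389.
Increase = 2473.389 − 747.556 = 1725.83.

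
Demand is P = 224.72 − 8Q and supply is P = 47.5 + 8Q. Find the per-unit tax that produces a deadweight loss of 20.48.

Competitive equilibrium: 224.72 − 8Q = 47.5 + 8Q → Q* = 11.0763, P* = 136.11.
A tax t gives ΔQ = t/16 and wedge t, so DWL = t²/32.
t²/32 = 20.48 → t² = 655.36 → t = 25.6.

25.6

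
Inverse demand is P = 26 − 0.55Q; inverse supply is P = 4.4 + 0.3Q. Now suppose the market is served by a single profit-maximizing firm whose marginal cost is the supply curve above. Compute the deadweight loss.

Competitive equilibrium: 26 − 0.55Q = 4.4 + 0.3Q → Q* = 25.4118, P* = 12.0235.
Marginal revenue: MR = 26 − 1.1Q. Set MR = MC: 26 − 1.1Q = 4.4 + 0.3Q → Q_m = 15.4286.
Price P_m = 26 − 0.55·15.4286 = 17.5143; MC(Q_m) = 4.4 + 0.3·15.4286 = 9.0286.
Competitive Q* = 25.4118, so ΔQ = 9.9832; wedge = 17.5143 − 9.0286 = 8.4857.
Welfare loss = ½ × 9.9832 × 8.4857 = 42.36.

42.36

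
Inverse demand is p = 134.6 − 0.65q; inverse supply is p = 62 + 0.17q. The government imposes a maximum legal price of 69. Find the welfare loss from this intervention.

Competitive equilibrium: 134.6 − 0.65q = 62 + 0.17q → q* = 88.5366, p* = 77.0512.
At the ceiling p = 69, quantity supplied = (69 − 62)/0.17 = 41.1765.
Willingness to pay at q' = 41.1765: 134.6 − 0.65·41.1765 = 107.8353.
Δq = 88.5366 − 41.1765 = 47.3601; wedge = 107.8353 − 69 = 38.8353.
The triangle = ½ × 47.3601 × 38.8353 = 919.62.

919.62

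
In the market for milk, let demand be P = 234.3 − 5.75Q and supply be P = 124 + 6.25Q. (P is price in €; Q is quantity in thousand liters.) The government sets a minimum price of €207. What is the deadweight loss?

€118.49 thousand

Competitive equilibrium: 234.3 − 5.75Q = 124 + 6.25Q → Q* = 9.1917, P* = 181.4479.
At the floor P = 207, quantity demanded = (234.3 − 207)/5.75 = 4.7478.
Sellers' marginal cost at Q' = 4.7478: 124 + 6.25·4.7478 = 153.6738.
ΔQ = 9.1917 − 4.7478 = 4.4439; wedge = 207 − 153.6738 = 53.3262.
Deadweight loss = ½ × 4.4439 × 53.3262 = €118.49 thousand.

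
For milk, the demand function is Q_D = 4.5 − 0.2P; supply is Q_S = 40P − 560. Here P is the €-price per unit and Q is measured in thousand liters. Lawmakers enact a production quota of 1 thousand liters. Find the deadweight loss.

€1.20 thousand

In inverse form: demand P = 22.5 − 5Q, supply P = 14 + 0.025Q.
Competitive equilibrium: 22.5 − 5Q = 14 + 0.025Q → Q* = 1.6915, P* = 14.0423.
At Q = 1: demand price = 22.5 − 5·1 = 17.5; supply price = 14 + 0.025·1 = 14.025.
ΔQ = 1.6915 − 1 = 0.6915; wedge = 17.5 − 14.025 = 3.475.
The triangle = ½ × 0.6915 × 3.475 = €1.20 thousand.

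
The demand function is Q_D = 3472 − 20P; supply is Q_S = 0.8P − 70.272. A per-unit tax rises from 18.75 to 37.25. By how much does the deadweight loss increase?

398.46

In inverse form: demand P = 173.6 − 0.05Q, supply P = 87.84 + 1.25Q.
Competitive equilibrium: 173.6 − 0.05Q = 87.84 + 1.25Q → Q* = 65.9692, P* = 170.3015.
For a per-unit tax t: ΔQ = t/1.3, so DWL = ½·t·(t/1.3) = t²/2.6.
At t = 18.75: DWL = 135.216. At t = 37.25: DWL = 533.678.
Increase = 533.678 − 135.216 = 398.46.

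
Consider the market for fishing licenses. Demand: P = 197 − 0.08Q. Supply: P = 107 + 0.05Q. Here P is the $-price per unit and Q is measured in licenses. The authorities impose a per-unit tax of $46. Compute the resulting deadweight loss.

Competitive equilibrium: 197 − 0.08Q = 107 + 0.05Q → Q* = 692.3077, P* = 141.6154.
With the tax, the buyer price exceeds the seller price by 46: (197 − 0.08Q) − (107 + 0.05Q) = 46 → Q' = 338.4615.
ΔQ = 692.3077 − 338.4615 = 353.8462; the wedge equals the tax, 46.
The triangle = ½ × 353.8462 × 46 = $8138.46.

$8138.46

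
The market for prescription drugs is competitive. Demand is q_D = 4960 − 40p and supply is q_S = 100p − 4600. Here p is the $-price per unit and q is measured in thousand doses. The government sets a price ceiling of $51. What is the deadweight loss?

$52289.29 thousand

In inverse form: demand p = 124 − 0.025q, supply p = 46 + 0.01q.
Competitive equilibrium: 124 − 0.025q = 46 + 0.01q → q* = 2228.57143, p* = 68.28571.
At the ceiling p = 51, quantity supplied = (51 − 46)/0.01 = 500.
Willingness to pay at q' = 500: 124 − 0.025·500 = 111.5.
Δq = 2228.57143 − 500 = 1728.57143; wedge = 111.5 − 51 = 60.5.
Deadweight loss = ½ × 1728.57143 × 60.5 = $52289.29 thousand.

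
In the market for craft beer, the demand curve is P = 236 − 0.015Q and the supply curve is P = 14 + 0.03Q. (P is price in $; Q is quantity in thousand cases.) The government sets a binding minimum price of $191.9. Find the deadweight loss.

Competitive equilibrium: 236 − 0.015Q = 14 + 0.03Q → Q* = 4933.3333, P* = 162.
At the floor P = 191.9, quantity demanded = (236 − 191.9)/0.015 = 2940.
Sellers' marginal cost at Q' = 2940: 14 + 0.03·2940 = 102.2.
ΔQ = 4933.3333 − 2940 = 1993.3333; wedge = 191.9 − 102.2 = 89.7.
DWL = ½ × 1993.3333 × 89.7 = $89401 thousand.

$89401 thousand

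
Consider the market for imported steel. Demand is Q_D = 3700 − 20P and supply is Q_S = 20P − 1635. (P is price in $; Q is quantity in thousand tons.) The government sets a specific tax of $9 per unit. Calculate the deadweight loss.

In inverse form: demand P = 185 − 0.05Q, supply P = 81.75 + 0.05Q.
Competitive equilibrium: 185 − 0.05Q = 81.75 + 0.05Q → Q* = 1032.5, P* = 133.375.
With the tax, the buyer price exceeds the seller price by 9: (185 − 0.05Q) − (81.75 + 0.05Q) = 9 → Q' = 942.5.
ΔQ = 1032.5 − 942.5 = 90; the wedge equals the tax, 9.
DWL = ½ × 90 × 9 = $405 thousand.

$405 thousand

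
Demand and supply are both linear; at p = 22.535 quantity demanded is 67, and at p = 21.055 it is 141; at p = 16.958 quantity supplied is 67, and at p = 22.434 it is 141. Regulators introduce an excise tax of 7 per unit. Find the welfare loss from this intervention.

260.64

Demand slope = (21.055 − 22.535)/(141 − 67) = −0.02, so p = 23.875 − 0.02q.
Supply slope = (22.434 − 16.958)/(141 − 67) = 0.074, so p = 12 + 0.074q.
Competitive equilibrium: 23.875 − 0.02q = 12 + 0.074q → q* = 126.3298, p* = 21.3484.
With the tax, the buyer price exceeds the seller price by 7: (23.875 − 0.02q) − (12 + 0.074q) = 7 → q' = 51.8617.
Δq = 126.3298 − 51.8617 = 74.4681; the wedge equals the tax, 7.
Deadweight loss = ½ × 74.4681 × 7 = 260.64.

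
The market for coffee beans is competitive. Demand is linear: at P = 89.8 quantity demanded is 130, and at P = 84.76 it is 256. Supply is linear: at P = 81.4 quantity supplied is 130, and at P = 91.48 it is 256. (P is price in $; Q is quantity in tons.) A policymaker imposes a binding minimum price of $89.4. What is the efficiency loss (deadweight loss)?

Demand slope = (84.76 − 89.8)/(256 − 130) = −0.04, so P = 95 − 0.04Q.
Supply slope = (91.48 − 81.4)/(256 − 130) = 0.08, so P = 71 + 0.08Q.
Competitive equilibrium: 95 − 0.04Q = 71 + 0.08Q → Q* = 200, P* = 87.
At the floor P = 89.4, quantity demanded = (95 − 89.4)/0.04 = 140.
Sellers' marginal cost at Q' = 140: 71 + 0.08·140 = 82.2.
ΔQ = 200 − 140 = 60; wedge = 89.4 − 82.2 = 7.2.
Deadweight loss = ½ × 60 × 7.2 = $216.

$216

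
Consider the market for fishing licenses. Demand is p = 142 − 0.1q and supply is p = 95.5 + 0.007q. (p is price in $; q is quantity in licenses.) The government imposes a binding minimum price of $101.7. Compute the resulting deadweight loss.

Competitive equilibrium: 142 − 0.1q = 95.5 + 0.007q → q* = 434.5794, p* = 98.5421.
At the floor p = 101.7, quantity demanded = (142 − 101.7)/0.1 = 403.
Sellers' marginal cost at q' = 403: 95.5 + 0.007·403 = 98.321.
Δq = 434.5794 − 403 = 31.5794; wedge = 101.7 − 98.321 = 3.379.
DWL = ½ × 31.5794 × 3.379 = $53.35.

$53.35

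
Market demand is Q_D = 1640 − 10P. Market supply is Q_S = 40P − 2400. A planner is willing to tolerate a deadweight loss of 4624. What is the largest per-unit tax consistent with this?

34

In inverse form: demand P = 164 − 0.1Q, supply P = 60 + 0.025Q.
Competitive equilibrium: 164 − 0.1Q = 60 + 0.025Q → Q* = 832, P* = 80.8.
A tax t gives ΔQ = t/0.125 and wedge t, so DWL = t²/0.25.
t²/0.25 = 4624 → t² = 1156 → t = 34.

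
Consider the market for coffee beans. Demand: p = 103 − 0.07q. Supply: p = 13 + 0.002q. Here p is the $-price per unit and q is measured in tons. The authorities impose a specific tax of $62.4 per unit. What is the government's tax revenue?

Competitive equilibrium: 103 − 0.07q = 13 + 0.002q → q* = 1250, p* = 15.5.
With the tax, the buyer price exceeds the seller price by 62.4: (103 − 0.07q) − (13 + 0.002q) = 62.4 → q' = 383.3333.
Tax revenue = 62.4 × 383.3333 = $23920.

$23920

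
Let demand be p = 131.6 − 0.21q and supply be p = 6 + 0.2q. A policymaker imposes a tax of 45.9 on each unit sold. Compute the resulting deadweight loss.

Competitive equilibrium: 131.6 − 0.21q = 6 + 0.2q → q* = 306.3415, p* = 67.2683.
With the tax, the buyer price exceeds the seller price by 45.9: (131.6 − 0.21q) − (6 + 0.2q) = 45.9 → q' = 194.3902.
Δq = 306.3415 − 194.3902 = 111.9513; the wedge equals the tax, 45.9.
Welfare loss = ½ × 111.9513 × 45.9 = 2569.28.

2569.28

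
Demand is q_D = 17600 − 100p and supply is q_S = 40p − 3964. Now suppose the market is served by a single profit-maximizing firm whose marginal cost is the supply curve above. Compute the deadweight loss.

In inverse form: demand p = 176 − 0.01q, supply p = 99.1 + 0.025q.
Competitive equilibrium: 176 − 0.01q = 99.1 + 0.025q → q* = 2197.1429, p* = 154.0286.
Marginal revenue: MR = 176 − 0.02q. Set MR = MC: 176 − 0.02q = 99.1 + 0.025q → q_m = 1708.8889.
Price p_m = 176 − 0.01·1708.8889 = 158.9111; MC(q_m) = 99.1 + 0.025·1708.8889 = 141.8222.
Competitive q* = 2197.1429, so Δq = 488.254; wedge = 158.9111 − 141.8222 = 17.0889.
Welfare loss = ½ × 488.254 × 17.0889 = 4171.86.

4171.86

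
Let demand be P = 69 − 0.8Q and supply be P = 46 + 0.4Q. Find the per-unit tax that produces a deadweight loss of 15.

6

Competitive equilibrium: 69 − 0.8Q = 46 + 0.4Q → Q* = 19.1667, P* = 53.6667.
A tax t gives ΔQ = t/1.2 and wedge t, so DWL = t²/2.4.
t²/2.4 = 15 → t² = 36 → t = 6.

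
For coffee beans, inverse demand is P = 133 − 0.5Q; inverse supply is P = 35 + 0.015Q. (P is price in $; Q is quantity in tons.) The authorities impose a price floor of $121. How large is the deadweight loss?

Competitive equilibrium: 133 − 0.5Q = 35 + 0.015Q → Q* = 190.2913, P* = 37.8544.
At the floor P = 121, quantity demanded = (133 − 121)/0.5 = 24.
Sellers' marginal cost at Q' = 24: 35 + 0.015·24 = 35.36.
ΔQ = 190.2913 − 24 = 166.2913; wedge = 121 − 35.36 = 85.64.
Welfare loss = ½ × 166.2913 × 85.64 = $7120.59.

$7120.59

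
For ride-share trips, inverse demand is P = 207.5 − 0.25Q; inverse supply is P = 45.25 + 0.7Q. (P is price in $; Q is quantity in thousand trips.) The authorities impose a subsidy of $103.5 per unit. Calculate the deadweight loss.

$5638.03 thousand

Competitive equilibrium: 207.5 − 0.25Q = 45.25 + 0.7Q → Q* = 170.78947, P* = 164.80263.
The subsidy lowers effective supply by 103.5: P = 0.7Q − 58.25.
New quantity: 207.5 − 0.25Q = 0.7Q − 58.25 → Q' = 279.73684.
Overproduction ΔQ = 279.73684 − 170.78947 = 108.94737; wedge = subsidy = 103.5.
Deadweight loss = ½ × 108.94737 × 103.5 = $5638.03 thousand.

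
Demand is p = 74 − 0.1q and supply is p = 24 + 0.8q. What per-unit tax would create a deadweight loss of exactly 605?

33

Competitive equilibrium: 74 − 0.1q = 24 + 0.8q → q* = 55.5556, p* = 68.4444.
A tax t gives Δq = t/0.9 and wedge t, so DWL = t²/1.8.
t²/1.8 = 605 → t² = 1089 → t = 33.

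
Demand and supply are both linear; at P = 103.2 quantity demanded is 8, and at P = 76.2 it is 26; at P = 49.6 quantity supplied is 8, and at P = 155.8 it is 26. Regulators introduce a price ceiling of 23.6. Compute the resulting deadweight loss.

502.18

Demand slope = (76.2 − 103.2)/(26 − 8) = −1.5, so P = 115.2 − 1.5Q.
Supply slope = (155.8 − 49.6)/(26 − 8) = 5.9, so P = 2.4 + 5.9Q.
Competitive equilibrium: 115.2 − 1.5Q = 2.4 + 5.9Q → Q* = 15.24324, P* = 92.33514.
At the ceiling P = 23.6, quantity supplied = (23.6 − 2.4)/5.9 = 3.59322.
Willingness to pay at Q' = 3.59322: 115.2 − 1.5·3.59322 = 109.81017.
ΔQ = 15.24324 − 3.59322 = 11.65002; wedge = 109.81017 − 23.6 = 86.21017.
The triangle = ½ × 11.65002 × 86.21017 = 502.18.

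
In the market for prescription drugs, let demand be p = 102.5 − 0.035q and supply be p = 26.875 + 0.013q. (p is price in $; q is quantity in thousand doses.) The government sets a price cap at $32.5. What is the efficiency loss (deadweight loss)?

$31345.37 thousand

Competitive equilibrium: 102.5 − 0.035q = 26.875 + 0.013q → q* = 1575.52083, p* = 47.35677.
At the ceiling p = 32.5, quantity supplied = (32.5 − 26.875)/0.013 = 432.69231.
Willingness to pay at q' = 432.69231: 102.5 − 0.035·432.69231 = 87.35577.
Δq = 1575.52083 − 432.69231 = 1142.82852; wedge = 87.35577 − 32.5 = 54.85577.
The triangle = ½ × 1142.82852 × 54.85577 = $31345.37 thousand.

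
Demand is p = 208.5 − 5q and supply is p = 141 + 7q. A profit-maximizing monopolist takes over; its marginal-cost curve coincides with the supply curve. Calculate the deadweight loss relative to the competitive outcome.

16.42

Competitive equilibrium: 208.5 − 5q = 141 + 7q → q* = 5.625, p* = 180.375.
Marginal revenue: MR = 208.5 − 10q. Set MR = MC: 208.5 − 10q = 141 + 7q → q_m = 3.9706.
Price p_m = 208.5 − 5·3.9706 = 188.647; MC(q_m) = 141 + 7·3.9706 = 168.7942.
Competitive q* = 5.625, so Δq = 1.6544; wedge = 188.647 − 168.7942 = 19.8528.
Welfare loss = ½ × 1.6544 × 19.8528 = 16.42.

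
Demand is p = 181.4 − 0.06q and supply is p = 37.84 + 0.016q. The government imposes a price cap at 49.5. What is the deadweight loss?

51150.20

Competitive equilibrium: 181.4 − 0.06q = 37.84 + 0.016q → q* = 1888.9474, p* = 68.0632.
At the ceiling p = 49.5, quantity supplied = (49.5 − 37.84)/0.016 = 728.75.
Willingness to pay at q' = 728.75: 181.4 − 0.06·728.75 = 137.675.
Δq = 1888.9474 − 728.75 = 1160.1974; wedge = 137.675 − 49.5 = 88.175.
Welfare loss = ½ × 1160.1974 × 88.175 = 51150.20.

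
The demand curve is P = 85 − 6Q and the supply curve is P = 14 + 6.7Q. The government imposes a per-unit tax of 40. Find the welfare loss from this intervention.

62.99

Competitive equilibrium: 85 − 6Q = 14 + 6.7Q → Q* = 5.5906, P* = 51.4567.
With the tax, the buyer price exceeds the seller price by 40: (85 − 6Q) − (14 + 6.7Q) = 40 → Q' = 2.4409.
ΔQ = 5.5906 − 2.4409 = 3.1497; the wedge equals the tax, 40.
DWL = ½ × 3.1497 × 40 = 62.99.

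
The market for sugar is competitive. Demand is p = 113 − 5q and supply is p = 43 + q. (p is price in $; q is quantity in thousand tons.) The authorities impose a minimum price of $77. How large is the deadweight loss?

Competitive equilibrium: 113 − 5q = 43 + q → q* = 11.6667, p* = 54.6667.
At the floor p = 77, quantity demanded = (113 − 77)/5 = 7.2.
Sellers' marginal cost at q' = 7.2: 43 + 1·7.2 = 50.2.
Δq = 11.6667 − 7.2 = 4.4667; wedge = 77 − 50.2 = 26.8.
Deadweight loss = ½ × 4.4667 × 26.8 = $59.85 thousand.

$59.85 thousand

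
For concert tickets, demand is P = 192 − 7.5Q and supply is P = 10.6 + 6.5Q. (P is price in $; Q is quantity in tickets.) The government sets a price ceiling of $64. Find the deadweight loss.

Competitive equilibrium: 192 − 7.5Q = 10.6 + 6.5Q → Q* = 12.9571, P* = 94.8214.
At the ceiling P = 64, quantity supplied = (64 − 10.6)/6.5 = 8.2154.
Willingness to pay at Q' = 8.2154: 192 − 7.5·8.2154 = 130.3845.
ΔQ = 12.9571 − 8.2154 = 4.7417; wedge = 130.3845 − 64 = 66.3845.
Welfare loss = ½ × 4.7417 × 66.3845 = $157.39.

$157.39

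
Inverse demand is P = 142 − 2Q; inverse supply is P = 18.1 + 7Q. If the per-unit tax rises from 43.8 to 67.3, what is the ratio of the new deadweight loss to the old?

2.361

Competitive equilibrium: 142 − 2Q = 18.1 + 7Q → Q* = 13.7667, P* = 114.4667.
For a per-unit tax t: ΔQ = t/9, so DWL = ½·t·(t/9) = t²/18.
At t = 43.8: DWL = 106.58. At t = 67.3: DWL = 251.627.
Ratio = (67.3/43.8)² = 2.361.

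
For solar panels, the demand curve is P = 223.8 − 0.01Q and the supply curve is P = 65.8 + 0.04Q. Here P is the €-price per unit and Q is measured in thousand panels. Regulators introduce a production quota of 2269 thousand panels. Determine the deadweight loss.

Competitive equilibrium: 223.8 − 0.01Q = 65.8 + 0.04Q → Q* = 3160, P* = 192.2.
At Q = 2269: demand price = 223.8 − 0.01·2269 = 201.11; supply price = 65.8 + 0.04·2269 = 156.56.
ΔQ = 3160 − 2269 = 891; wedge = 201.11 − 156.56 = 44.55.
The triangle = ½ × 891 × 44.55 = €19847.025 thousand.

€19847.025 thousand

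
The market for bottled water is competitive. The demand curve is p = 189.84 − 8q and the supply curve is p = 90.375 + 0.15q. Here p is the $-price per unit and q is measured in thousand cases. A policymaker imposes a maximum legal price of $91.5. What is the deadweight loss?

$90.18 thousand

Competitive equilibrium: 189.84 − 8q = 90.375 + 0.15q → q* = 12.2043, p* = 92.2056.
At the ceiling p = 91.5, quantity supplied = (91.5 − 90.375)/0.15 = 7.5.
Willingness to pay at q' = 7.5: 189.84 − 8·7.5 = 129.84.
Δq = 12.2043 − 7.5 = 4.7043; wedge = 129.84 − 91.5 = 38.34.
Welfare loss = ½ × 4.7043 × 38.34 = $90.18 thousand.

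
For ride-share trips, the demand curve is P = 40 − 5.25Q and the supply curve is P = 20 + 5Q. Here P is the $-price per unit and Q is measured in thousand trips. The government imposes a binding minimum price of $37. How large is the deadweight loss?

Competitive equilibrium: 40 − 5.25Q = 20 + 5Q → Q* = 1.9512, P* = 29.7561.
At the floor P = 37, quantity demanded = (40 − 37)/5.25 = 0.5714.
Sellers' marginal cost at Q' = 0.5714: 20 + 5·0.5714 = 22.857.
ΔQ = 1.9512 − 0.5714 = 1.3798; wedge = 37 − 22.857 = 14.143.
The triangle = ½ × 1.3798 × 14.143 = $9.76 thousand.

$9.76 thousand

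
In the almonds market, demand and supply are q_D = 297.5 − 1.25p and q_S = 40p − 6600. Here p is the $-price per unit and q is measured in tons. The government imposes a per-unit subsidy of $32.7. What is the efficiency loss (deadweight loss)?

In inverse form: demand p = 238 − 0.8q, supply p = 165 + 0.025q.
Competitive equilibrium: 238 − 0.8q = 165 + 0.025q → q* = 88.48485, p* = 167.21212.
The subsidy lowers effective supply by 32.7: p = 132.3 + 0.025q.
New quantity: 238 − 0.8q = 132.3 + 0.025q → q' = 128.12121.
Overproduction Δq = 128.12121 − 88.48485 = 39.63636; wedge = subsidy = 32.7.
DWL = ½ × 39.63636 × 32.7 = $648.05.

$648.05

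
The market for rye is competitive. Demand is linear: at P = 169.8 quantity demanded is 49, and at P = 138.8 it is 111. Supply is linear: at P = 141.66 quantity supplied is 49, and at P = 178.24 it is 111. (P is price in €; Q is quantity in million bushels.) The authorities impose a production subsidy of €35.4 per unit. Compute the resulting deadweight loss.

Demand slope = (138.8 − 169.8)/(111 − 49) = −0.5, so P = 194.3 − 0.5Q.
Supply slope = (178.24 − 141.66)/(111 − 49) = 0.59, so P = 112.75 + 0.59Q.
Competitive equilibrium: 194.3 − 0.5Q = 112.75 + 0.59Q → Q* = 74.8165, P* = 156.8917.
The subsidy lowers effective supply by 35.4: P = 77.35 + 0.59Q.
New quantity: 194.3 − 0.5Q = 77.35 + 0.59Q → Q' = 107.2936.
Overproduction ΔQ = 107.2936 − 74.8165 = 32.4771; wedge = subsidy = 35.4.
DWL = ½ × 32.4771 × 35.4 = €574.84 million.

€574.84 million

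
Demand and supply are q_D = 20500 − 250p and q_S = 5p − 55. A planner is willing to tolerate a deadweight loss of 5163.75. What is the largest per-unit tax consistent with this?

45.9

In inverse form: demand p = 82 − 0.004q, supply p = 11 + 0.2q.
Competitive equilibrium: 82 − 0.004q = 11 + 0.2q → q* = 348.0392, p* = 80.6078.
A tax t gives Δq = t/0.204 and wedge t, so DWL = t²/0.408.
t²/0.408 = 5163.75 → t² = 2106.81 → t = 45.9.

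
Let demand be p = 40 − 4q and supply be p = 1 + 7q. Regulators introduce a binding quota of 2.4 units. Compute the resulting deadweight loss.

Competitive equilibrium: 40 − 4q = 1 + 7q → q* = 3.5455, p* = 25.8182.
At q = 2.4: demand price = 40 − 4·2.4 = 30.4; supply price = 1 + 7·2.4 = 17.8.
Δq = 3.5455 − 2.4 = 1.1455; wedge = 30.4 − 17.8 = 12.6.
Welfare loss = ½ × 1.1455 × 12.6 = 7.22.

7.22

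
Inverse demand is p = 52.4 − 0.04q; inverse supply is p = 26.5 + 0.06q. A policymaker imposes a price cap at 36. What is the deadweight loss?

Competitive equilibrium: 52.4 − 0.04q = 26.5 + 0.06q → q* = 259, p* = 42.04.
At the ceiling p = 36, quantity supplied = (36 − 26.5)/0.06 = 158.3333.
Willingness to pay at q' = 158.3333: 52.4 − 0.04·158.3333 = 46.0667.
Δq = 259 − 158.3333 = 100.6667; wedge = 46.0667 − 36 = 10.0667.
Deadweight loss = ½ × 100.6667 × 10.0667 = 506.69.

506.69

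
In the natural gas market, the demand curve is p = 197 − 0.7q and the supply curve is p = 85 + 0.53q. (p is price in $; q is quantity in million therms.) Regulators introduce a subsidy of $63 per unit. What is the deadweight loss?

$1613.41 million

Competitive equilibrium: 197 − 0.7q = 85 + 0.53q → q* = 91.0569, p* = 133.2602.
The subsidy lowers effective supply by 63: p = 22 + 0.53q.
New quantity: 197 − 0.7q = 22 + 0.53q → q' = 142.2764.
Overproduction Δq = 142.2764 − 91.0569 = 51.2195; wedge = subsidy = 63.
DWL = ½ × 51.2195 × 63 = $1613.41 million.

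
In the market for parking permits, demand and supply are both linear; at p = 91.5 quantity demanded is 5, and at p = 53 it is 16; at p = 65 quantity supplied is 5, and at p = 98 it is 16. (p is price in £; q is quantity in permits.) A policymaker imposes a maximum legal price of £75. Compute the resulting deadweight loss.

Demand slope = (53 − 91.5)/(16 − 5) = −3.5, so p = 109 − 3.5q.
Supply slope = (98 − 65)/(16 − 5) = 3, so p = 50 + 3q.
Competitive equilibrium: 109 − 3.5q = 50 + 3q → q* = 9.0769, p* = 77.2308.
At the ceiling p = 75, quantity supplied = (75 − 50)/3 = 8.3333.
Willingness to pay at q' = 8.3333: 109 − 3.5·8.3333 = 79.8335.
Δq = 9.0769 − 8.3333 = 0.7436; wedge = 79.8335 − 75 = 4.8335.
The triangle = ½ × 0.7436 × 4.8335 = £1.80.

£1.80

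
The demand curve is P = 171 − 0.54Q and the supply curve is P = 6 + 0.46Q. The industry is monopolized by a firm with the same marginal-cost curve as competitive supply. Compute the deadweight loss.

1673.72

Competitive equilibrium: 171 − 0.54Q = 6 + 0.46Q → Q* = 165, P* = 81.9.
Marginal revenue: MR = 171 − 1.08Q. Set MR = MC: 171 − 1.08Q = 6 + 0.46Q → Q_m = 107.1429.
Price P_m = 171 − 0.54·107.1429 = 113.1428; MC(Q_m) = 6 + 0.46·107.1429 = 55.2857.
Competitive Q* = 165, so ΔQ = 57.8571; wedge = 113.1428 − 55.2857 = 57.8571.
Welfare loss = ½ × 57.8571 × 57.8571 = 1673.72.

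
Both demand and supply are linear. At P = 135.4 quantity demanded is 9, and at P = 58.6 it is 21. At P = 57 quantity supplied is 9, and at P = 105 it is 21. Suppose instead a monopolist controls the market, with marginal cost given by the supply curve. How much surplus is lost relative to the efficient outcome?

Demand slope = (58.6 − 135.4)/(21 − 9) = −6.4, so P = 193 − 6.4Q.
Supply slope = (105 − 57)/(21 − 9) = 4, so P = 21 + 4Q.
Competitive equilibrium: 193 − 6.4Q = 21 + 4Q → Q* = 16.5385, P* = 87.1538.
Marginal revenue: MR = 193 − 12.8Q. Set MR = MC: 193 − 12.8Q = 21 + 4Q → Q_m = 10.2381.
Price P_m = 193 − 6.4·10.2381 = 127.4762; MC(Q_m) = 21 + 4·10.2381 = 61.9524.
Competitive Q* = 16.5385, so ΔQ = 6.3004; wedge = 127.4762 − 61.9524 = 65.5238.
DWL = ½ × 6.3004 × 65.5238 = 206.41.

206.41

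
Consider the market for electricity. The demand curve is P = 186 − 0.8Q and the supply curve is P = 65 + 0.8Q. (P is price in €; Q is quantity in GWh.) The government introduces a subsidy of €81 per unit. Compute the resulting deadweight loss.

€2050.31

Competitive equilibrium: 186 − 0.8Q = 65 + 0.8Q → Q* = 75.625, P* = 125.5.
The subsidy lowers effective supply by 81: P = 0.8Q − 16.
New quantity: 186 − 0.8Q = 0.8Q − 16 → Q' = 126.25.
Overproduction ΔQ = 126.25 − 75.625 = 50.625; wedge = subsidy = 81.
Deadweight loss = ½ × 50.625 × 81 = €2050.31.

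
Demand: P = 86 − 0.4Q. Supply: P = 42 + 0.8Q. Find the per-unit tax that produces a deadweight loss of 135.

Competitive equilibrium: 86 − 0.4Q = 42 + 0.8Q → Q* = 36.6667, P* = 71.3333.
A tax t gives ΔQ = t/1.2 and wedge t, so DWL = t²/2.4.
t²/2.4 = 135 → t² = 324 → t = 18.

18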